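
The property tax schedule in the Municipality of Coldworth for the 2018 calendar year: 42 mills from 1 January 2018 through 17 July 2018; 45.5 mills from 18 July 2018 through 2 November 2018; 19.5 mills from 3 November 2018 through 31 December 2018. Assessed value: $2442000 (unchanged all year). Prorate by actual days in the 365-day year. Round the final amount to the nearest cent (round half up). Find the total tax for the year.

1 January – 17 July 2018: 198 days at 42 mills → $2442000 × 4.2% × 198/365 = $55637.4575
18 July – 2 November 2018: 108 days at 45.5 mills → $2442000 × 4.55% × 108/365 = $32876.6795
3 November – 31 December 2018: 59 days at 19.5 mills → $2442000 × 1.95% × 59/365 = $7697.3178
Total = $96211.4548

$96211.45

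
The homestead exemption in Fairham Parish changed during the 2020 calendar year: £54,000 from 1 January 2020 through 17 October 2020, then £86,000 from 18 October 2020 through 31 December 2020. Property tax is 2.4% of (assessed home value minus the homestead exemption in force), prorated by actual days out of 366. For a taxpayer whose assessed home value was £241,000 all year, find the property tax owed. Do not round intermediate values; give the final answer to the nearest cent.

£4,330.62

1 January – 17 October 2020: 291 days, exemption £54,000 → (£241,000 − £54,000) × 2.4% × 291/366 = £3,568.3279
18 October – 31 December 2020: 75 days, exemption £86,000 → (£241,000 − £86,000) × 2.4% × 75/366 = £762.2951
Total = £4,330.6230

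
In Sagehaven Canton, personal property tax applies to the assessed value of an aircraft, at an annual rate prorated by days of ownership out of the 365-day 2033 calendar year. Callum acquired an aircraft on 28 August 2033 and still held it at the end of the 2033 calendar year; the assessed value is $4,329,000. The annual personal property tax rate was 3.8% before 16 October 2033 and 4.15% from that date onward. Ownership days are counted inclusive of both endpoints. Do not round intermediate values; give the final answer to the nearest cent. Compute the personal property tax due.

$59,983.34

28 August – 15 October 2033: 49 days at 3.8% → $4,329,000 × 3.8% × 49/365 = $22,083.8301
16 October – 31 December 2033: 77 days at 4.15% → $4,329,000 × 4.15% × 77/365 = $37,899.5055
Total = $59,983.3356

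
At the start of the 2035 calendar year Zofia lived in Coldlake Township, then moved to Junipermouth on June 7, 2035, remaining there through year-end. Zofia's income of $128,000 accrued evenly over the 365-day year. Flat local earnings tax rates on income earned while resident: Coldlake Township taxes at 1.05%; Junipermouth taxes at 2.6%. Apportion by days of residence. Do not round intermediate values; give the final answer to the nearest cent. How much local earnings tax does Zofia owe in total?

$2,474.61

Coldlake Township, January 1 – June 6, 2035: 157 days → $128,000 × 1.05% × 157/365 = $578.1041
Junipermouth, June 7 – December 31, 2035: 208 days → $128,000 × 2.6% × 208/365 = $1,896.5041
Total = $2,474.6082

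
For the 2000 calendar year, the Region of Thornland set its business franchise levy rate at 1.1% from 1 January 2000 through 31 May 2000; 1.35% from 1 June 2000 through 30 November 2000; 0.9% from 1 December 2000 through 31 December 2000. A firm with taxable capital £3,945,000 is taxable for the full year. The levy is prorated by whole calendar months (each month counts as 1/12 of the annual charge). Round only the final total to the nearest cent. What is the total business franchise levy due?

£47,668.75

1 January – 31 May 2000: 5 months at 1.1% → £3,945,000 × 1.1% × 5/12 = £18,081.2500
1 June – 30 November 2000: 6 months at 1.35% → £3,945,000 × 1.35% × 6/12 = £26,628.7500
1 December – 31 December 2000: 1 month at 0.9% → £3,945,000 × 0.9% × 1/12 = £2,958.7500
Total = £47,668.7500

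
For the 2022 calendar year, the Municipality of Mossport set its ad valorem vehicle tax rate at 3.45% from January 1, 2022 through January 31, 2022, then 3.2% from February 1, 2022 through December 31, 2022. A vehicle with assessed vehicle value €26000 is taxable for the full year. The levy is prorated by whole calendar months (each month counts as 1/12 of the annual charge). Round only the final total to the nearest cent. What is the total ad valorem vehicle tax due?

January 1 – January 31, 2022: 1 month at 3.45% → €26000 × 3.45% × 1/12 = €74.7500
February 1 – December 31, 2022: 11 months at 3.2% → €26000 × 3.2% × 11/12 = €762.6667
Total = €837.4167

€837.42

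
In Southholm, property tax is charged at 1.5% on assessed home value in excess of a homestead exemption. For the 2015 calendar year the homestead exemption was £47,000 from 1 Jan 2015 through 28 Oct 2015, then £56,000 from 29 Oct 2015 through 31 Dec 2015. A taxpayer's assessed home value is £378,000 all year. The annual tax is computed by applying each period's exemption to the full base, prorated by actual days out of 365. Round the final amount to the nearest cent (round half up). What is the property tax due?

£4,941.33

1 Jan – 28 Oct 2015: 301 days, exemption £47,000 → (£378,000 − £47,000) × 1.5% × 301/365 = £4,094.4247
29 Oct – 31 Dec 2015: 64 days, exemption £56,000 → (£378,000 − £56,000) × 1.5% × 64/365 = £846.9041
Total = £4,941.3288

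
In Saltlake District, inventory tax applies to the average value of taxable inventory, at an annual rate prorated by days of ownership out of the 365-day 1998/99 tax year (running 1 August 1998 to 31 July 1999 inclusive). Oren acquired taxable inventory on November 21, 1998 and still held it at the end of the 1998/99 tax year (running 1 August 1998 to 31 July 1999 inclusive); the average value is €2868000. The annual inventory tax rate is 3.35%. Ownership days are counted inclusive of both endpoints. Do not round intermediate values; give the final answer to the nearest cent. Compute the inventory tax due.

Days held (November 21, 1998 – July 31, 1999): 253 out of 365
Tax = €2868000 × 3.35% × 253/365 = €66596.5315

€66596.53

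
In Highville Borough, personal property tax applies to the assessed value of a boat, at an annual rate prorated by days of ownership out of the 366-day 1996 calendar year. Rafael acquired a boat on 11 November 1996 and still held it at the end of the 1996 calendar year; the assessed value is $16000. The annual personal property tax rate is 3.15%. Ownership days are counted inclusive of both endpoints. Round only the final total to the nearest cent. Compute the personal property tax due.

Days held (11 November – 31 December 1996): 51 out of 366
Tax = $16000 × 3.15% × 51/366 = $70.2295

$70.23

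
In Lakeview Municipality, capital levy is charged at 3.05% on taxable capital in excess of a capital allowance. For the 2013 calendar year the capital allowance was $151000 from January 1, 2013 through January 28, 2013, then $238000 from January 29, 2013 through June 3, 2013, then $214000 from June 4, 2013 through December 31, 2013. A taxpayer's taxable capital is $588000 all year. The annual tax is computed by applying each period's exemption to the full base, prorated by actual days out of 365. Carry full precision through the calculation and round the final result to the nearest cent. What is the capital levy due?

$11301.71

January 1 – January 28, 2013: 28 days, exemption $151000 → ($588000 − $151000) × 3.05% × 28/365 = $1022.4603
January 29 – June 3, 2013: 126 days, exemption $238000 → ($588000 − $238000) × 3.05% × 126/365 = $3685.0685
June 4 – December 31, 2013: 211 days, exemption $214000 → ($588000 − $214000) × 3.05% × 211/365 = $6594.1836
Total = $11301.7123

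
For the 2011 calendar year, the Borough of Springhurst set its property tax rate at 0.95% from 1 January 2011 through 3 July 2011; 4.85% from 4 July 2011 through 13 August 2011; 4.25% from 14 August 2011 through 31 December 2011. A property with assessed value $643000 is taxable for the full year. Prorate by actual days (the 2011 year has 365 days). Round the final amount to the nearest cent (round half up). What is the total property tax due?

1 January – 3 July 2011: 184 days at 0.95% → $643000 × 0.95% × 184/365 = $3079.3534
4 July – 13 August 2011: 41 days at 4.85% → $643000 × 4.85% × 41/365 = $3503.0288
14 August – 31 December 2011: 140 days at 4.25% → $643000 × 4.25% × 140/365 = $10481.7808
Total = $17064.1630

$17064.16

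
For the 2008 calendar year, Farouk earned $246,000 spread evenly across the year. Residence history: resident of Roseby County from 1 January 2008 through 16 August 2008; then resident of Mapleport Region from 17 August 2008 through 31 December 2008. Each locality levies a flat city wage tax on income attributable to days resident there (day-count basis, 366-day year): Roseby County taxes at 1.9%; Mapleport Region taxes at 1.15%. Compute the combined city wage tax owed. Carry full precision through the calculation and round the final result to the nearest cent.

Roseby County, 1 January – 16 August 2008: 229 days → $246,000 × 1.9% × 229/366 = $2,924.4426
Mapleport Region, 17 August – 31 December 2008: 137 days → $246,000 × 1.15% × 137/366 = $1,058.9426
Total = $3,983.3852

$3,983.39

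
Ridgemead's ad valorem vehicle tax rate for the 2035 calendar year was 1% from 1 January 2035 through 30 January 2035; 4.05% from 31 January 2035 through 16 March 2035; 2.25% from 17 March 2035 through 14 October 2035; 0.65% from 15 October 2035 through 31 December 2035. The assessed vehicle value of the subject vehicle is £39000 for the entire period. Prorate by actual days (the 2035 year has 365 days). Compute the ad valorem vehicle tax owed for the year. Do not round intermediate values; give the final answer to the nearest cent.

1 January – 30 January 2035: 30 days at 1% → £39000 × 1% × 30/365 = £32.0548
31 January – 16 March 2035: 45 days at 4.05% → £39000 × 4.05% × 45/365 = £194.7329
17 March – 14 October 2035: 212 days at 2.25% → £39000 × 2.25% × 212/365 = £509.6712
15 October – 31 December 2035: 78 days at 0.65% → £39000 × 0.65% × 78/365 = £54.1726
Total = £790.6315

£790.63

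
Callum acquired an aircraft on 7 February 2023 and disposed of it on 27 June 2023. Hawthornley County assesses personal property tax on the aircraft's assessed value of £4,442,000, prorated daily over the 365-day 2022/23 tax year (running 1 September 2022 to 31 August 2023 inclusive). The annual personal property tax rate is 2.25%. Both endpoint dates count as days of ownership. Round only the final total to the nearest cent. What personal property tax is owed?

£38,608.89

Days held (7 February – 27 June 2023): 141 out of 365
Tax = £4,442,000 × 2.25% × 141/365 = £38,608.8904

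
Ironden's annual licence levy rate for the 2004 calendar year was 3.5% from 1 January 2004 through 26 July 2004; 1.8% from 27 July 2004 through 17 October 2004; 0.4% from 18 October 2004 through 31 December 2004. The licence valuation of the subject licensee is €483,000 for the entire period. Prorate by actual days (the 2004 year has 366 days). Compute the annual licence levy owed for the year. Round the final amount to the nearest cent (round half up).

€11,974.70

1 January – 26 July 2004: 208 days at 3.5% → €483,000 × 3.5% × 208/366 = €9,607.2131
27 July – 17 October 2004: 83 days at 1.8% → €483,000 × 1.8% × 83/366 = €1,971.5902
18 October – 31 December 2004: 75 days at 0.4% → €483,000 × 0.4% × 75/366 = €395.9016
Total = €11,974.7049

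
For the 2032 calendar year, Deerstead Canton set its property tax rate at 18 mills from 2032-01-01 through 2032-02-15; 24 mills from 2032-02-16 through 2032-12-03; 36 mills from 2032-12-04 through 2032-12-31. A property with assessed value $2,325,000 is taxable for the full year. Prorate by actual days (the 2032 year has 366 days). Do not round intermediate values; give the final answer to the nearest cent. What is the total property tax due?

$56,181.15

2032-01-01 to 2032-02-15: 46 days at 18 mills → $2,325,000 × 1.8% × 46/366 = $5,259.8361
2032-02-16 to 2032-12-03: 292 days at 24 mills → $2,325,000 × 2.4% × 292/366 = $44,518.0328
2032-12-04 to 2032-12-31: 28 days at 36 mills → $2,325,000 × 3.6% × 28/366 = $6,403.2787
Total = $56,181.1475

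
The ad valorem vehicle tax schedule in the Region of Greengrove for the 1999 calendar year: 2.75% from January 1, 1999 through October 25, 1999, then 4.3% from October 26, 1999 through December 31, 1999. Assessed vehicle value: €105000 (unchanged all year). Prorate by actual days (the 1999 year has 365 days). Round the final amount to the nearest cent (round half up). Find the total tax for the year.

January 1 – October 25, 1999: 298 days at 2.75% → €105000 × 2.75% × 298/365 = €2357.4658
October 26 – December 31, 1999: 67 days at 4.3% → €105000 × 4.3% × 67/365 = €828.7808
Total = €3186.2466

€3186.25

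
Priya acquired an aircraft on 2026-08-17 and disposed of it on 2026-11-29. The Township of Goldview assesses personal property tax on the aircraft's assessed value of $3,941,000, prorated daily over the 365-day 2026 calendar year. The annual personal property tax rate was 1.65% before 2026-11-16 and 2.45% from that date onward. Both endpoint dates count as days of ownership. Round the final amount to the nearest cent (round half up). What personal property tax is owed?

$19,915.55

2026-08-17 to 2026-11-15: 91 days at 1.65% → $3,941,000 × 1.65% × 91/365 = $16,212.0863
2026-11-16 to 2026-11-29: 14 days at 2.45% → $3,941,000 × 2.45% × 14/365 = $3,703.4603
Total = $19,915.5466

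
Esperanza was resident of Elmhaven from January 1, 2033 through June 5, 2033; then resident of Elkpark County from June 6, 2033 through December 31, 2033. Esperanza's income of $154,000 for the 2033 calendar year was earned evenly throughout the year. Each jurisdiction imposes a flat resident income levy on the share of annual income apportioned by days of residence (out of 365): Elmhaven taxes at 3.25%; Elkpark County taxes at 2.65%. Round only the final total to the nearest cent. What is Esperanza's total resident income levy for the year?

$4,475.92

Elmhaven, January 1 – June 5, 2033: 156 days → $154,000 × 3.25% × 156/365 = $2,139.1233
Elkpark County, June 6 – December 31, 2033: 209 days → $154,000 × 2.65% × 209/365 = $2,336.7918
Total = $4,475.9151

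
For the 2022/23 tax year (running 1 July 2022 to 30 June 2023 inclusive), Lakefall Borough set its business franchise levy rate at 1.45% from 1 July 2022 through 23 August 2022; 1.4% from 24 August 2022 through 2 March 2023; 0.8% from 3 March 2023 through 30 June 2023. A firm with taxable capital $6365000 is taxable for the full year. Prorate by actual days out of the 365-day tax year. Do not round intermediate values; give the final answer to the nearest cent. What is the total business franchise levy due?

1 July – 23 August 2022: 54 days at 1.45% → $6365000 × 1.45% × 54/365 = $13654.2329
24 August 2022 – 2 March 2023: 191 days at 1.4% → $6365000 × 1.4% × 191/365 = $46630.1644
3 March – 30 June 2023: 120 days at 0.8% → $6365000 × 0.8% × 120/365 = $16740.8219
Total = $77025.2192

$77025.22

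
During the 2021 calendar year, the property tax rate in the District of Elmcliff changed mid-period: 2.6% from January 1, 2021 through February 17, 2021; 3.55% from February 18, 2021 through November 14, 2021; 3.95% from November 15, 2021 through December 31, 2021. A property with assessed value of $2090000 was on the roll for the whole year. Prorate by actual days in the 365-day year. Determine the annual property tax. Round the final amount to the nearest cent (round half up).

January 1 – February 17, 2021: 48 days at 2.6% → $2090000 × 2.6% × 48/365 = $7146.0822
February 18 – November 14, 2021: 270 days at 3.55% → $2090000 × 3.55% × 270/365 = $54883.9726
November 15 – December 31, 2021: 47 days at 3.95% → $2090000 × 3.95% × 47/365 = $10630.3699
Total = $72660.4247

$72660.42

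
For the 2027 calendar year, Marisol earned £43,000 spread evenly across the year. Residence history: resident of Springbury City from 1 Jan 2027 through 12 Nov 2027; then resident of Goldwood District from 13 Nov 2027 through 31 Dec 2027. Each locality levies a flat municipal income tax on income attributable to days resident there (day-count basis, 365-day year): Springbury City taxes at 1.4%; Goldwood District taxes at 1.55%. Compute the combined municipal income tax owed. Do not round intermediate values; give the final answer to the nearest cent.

£610.66

Springbury City, 1 Jan – 12 Nov 2027: 316 days → £43,000 × 1.4% × 316/365 = £521.1836
Goldwood District, 13 Nov – 31 Dec 2027: 49 days → £43,000 × 1.55% × 49/365 = £89.4753
Total = £610.6589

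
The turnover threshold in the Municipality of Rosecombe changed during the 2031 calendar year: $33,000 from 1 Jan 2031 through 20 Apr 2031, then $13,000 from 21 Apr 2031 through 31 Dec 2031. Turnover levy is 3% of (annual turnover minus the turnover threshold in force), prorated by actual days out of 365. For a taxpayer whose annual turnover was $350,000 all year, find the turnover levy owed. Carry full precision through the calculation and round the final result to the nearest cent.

1 Jan – 20 Apr 2031: 110 days, exemption $33,000 → ($350,000 − $33,000) × 3% × 110/365 = $2,866.0274
21 Apr – 31 Dec 2031: 255 days, exemption $13,000 → ($350,000 − $13,000) × 3% × 255/365 = $7,063.1507
Total = $9,929.1781

$9,929.18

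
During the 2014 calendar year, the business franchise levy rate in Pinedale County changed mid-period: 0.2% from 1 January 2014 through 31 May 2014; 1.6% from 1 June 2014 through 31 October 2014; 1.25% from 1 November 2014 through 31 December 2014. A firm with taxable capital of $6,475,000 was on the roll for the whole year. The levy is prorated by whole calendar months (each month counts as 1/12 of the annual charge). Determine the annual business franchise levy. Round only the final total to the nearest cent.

$62,052.08

1 January – 31 May 2014: 5 months at 0.2% → $6,475,000 × 0.2% × 5/12 = $5,395.8333
1 June – 31 October 2014: 5 months at 1.6% → $6,475,000 × 1.6% × 5/12 = $43,166.6667
1 November – 31 December 2014: 2 months at 1.25% → $6,475,000 × 1.25% × 2/12 = $13,489.5833
Total = $62,052.0833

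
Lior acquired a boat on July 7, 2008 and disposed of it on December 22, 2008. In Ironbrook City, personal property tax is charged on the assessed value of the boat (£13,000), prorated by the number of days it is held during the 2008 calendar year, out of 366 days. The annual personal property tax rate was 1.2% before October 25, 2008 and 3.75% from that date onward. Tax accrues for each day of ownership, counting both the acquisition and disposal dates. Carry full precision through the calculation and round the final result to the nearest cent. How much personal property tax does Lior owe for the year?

£125.47

July 7 – October 24, 2008: 110 days at 1.2% → £13,000 × 1.2% × 110/366 = £46.8852
October 25 – December 22, 2008: 59 days at 3.75% → £13,000 × 3.75% × 59/366 = £78.5861
Total = £125.4713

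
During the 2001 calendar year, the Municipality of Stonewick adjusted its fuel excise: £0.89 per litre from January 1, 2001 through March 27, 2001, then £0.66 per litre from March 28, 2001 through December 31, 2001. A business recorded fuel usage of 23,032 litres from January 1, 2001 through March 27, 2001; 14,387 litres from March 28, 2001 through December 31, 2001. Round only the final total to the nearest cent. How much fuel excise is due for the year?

£29993.90

January 1 – March 27, 2001: 23,032 litres at £0.89/litre → £20498.48
March 28 – December 31, 2001: 14,387 litres at £0.66/litre → £9495.42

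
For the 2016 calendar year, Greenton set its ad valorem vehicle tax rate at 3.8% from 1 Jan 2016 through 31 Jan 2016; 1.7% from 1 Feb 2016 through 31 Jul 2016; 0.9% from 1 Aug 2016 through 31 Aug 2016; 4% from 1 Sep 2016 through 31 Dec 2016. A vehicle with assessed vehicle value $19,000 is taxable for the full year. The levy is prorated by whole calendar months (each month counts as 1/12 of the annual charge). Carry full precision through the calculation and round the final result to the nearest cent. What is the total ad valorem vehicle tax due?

$489.25

1 Jan – 31 Jan 2016: 1 month at 3.8% → $19,000 × 3.8% × 1/12 = $60.1667
1 Feb – 31 Jul 2016: 6 months at 1.7% → $19,000 × 1.7% × 6/12 = $161.5000
1 Aug – 31 Aug 2016: 1 month at 0.9% → $19,000 × 0.9% × 1/12 = $14.2500
1 Sep – 31 Dec 2016: 4 months at 4% → $19,000 × 4% × 4/12 = $253.3333
Total = $489.2500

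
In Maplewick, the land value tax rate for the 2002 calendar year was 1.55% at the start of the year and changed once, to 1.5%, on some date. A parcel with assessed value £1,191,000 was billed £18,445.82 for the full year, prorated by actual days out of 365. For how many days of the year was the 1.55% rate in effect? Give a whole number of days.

Let d = days at the first rate; then 365 − d days at the second rate.
£1,191,000 × [1.55%·d + 1.5%·(365−d)] / 365 = £18,445.82
Solving gives d = 356, so the new rate took effect on 23 Dec 2002.

356 days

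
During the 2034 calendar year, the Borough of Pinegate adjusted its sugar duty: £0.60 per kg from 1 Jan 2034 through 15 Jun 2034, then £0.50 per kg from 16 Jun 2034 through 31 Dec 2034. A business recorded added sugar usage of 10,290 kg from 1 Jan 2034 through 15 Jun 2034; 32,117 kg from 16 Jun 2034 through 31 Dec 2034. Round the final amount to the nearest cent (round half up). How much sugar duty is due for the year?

1 Jan – 15 Jun 2034: 10,290 kg at £0.60/kg → £6,174.00
16 Jun – 31 Dec 2034: 32,117 kg at £0.50/kg → £16,058.50

£22,232.50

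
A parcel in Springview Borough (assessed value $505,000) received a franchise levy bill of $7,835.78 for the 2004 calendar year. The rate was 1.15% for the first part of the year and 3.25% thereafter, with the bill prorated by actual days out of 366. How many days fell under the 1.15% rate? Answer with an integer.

Let d = days at the first rate; then 366 − d days at the second rate.
$505,000 × [1.15%·d + 3.25%·(366−d)] / 366 = $7,835.78
Solving gives d = 296, so the new rate took effect on 23 October 2004.

296 days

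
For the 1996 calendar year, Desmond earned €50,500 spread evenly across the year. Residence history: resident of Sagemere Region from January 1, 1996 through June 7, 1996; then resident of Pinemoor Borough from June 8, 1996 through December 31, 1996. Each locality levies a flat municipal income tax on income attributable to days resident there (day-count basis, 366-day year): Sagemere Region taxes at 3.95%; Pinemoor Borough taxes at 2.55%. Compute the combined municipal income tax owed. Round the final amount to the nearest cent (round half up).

Sagemere Region, January 1 – June 7, 1996: 159 days → €50,500 × 3.95% × 159/366 = €866.5717
Pinemoor Borough, June 8 – December 31, 1996: 207 days → €50,500 × 2.55% × 207/366 = €728.3176
Total = €1,594.8893

€1,594.89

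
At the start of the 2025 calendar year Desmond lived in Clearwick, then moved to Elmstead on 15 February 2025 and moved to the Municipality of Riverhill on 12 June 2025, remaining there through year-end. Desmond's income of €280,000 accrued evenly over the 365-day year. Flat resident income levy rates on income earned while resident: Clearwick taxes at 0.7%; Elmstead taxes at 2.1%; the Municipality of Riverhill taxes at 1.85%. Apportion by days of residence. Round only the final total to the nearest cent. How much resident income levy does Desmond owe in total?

Clearwick, 1 January – 14 February 2025: 45 days → €280,000 × 0.7% × 45/365 = €241.6438
Elmstead, 15 February – 11 June 2025: 117 days → €280,000 × 2.1% × 117/365 = €1,884.8219
The Municipality of Riverhill, 12 June – 31 December 2025: 203 days → €280,000 × 1.85% × 203/365 = €2,880.9315
Total = €5,007.3973

€5,007.40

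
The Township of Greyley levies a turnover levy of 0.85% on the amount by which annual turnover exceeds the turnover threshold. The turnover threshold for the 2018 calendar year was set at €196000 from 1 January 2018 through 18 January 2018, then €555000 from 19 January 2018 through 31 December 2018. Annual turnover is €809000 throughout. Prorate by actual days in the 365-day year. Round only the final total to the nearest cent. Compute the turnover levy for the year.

€2309.48

1 January – 18 January 2018: 18 days, exemption €196000 → (€809000 − €196000) × 0.85% × 18/365 = €256.9562
19 January – 31 December 2018: 347 days, exemption €555000 → (€809000 − €555000) × 0.85% × 347/365 = €2052.5288
Total = €2309.4849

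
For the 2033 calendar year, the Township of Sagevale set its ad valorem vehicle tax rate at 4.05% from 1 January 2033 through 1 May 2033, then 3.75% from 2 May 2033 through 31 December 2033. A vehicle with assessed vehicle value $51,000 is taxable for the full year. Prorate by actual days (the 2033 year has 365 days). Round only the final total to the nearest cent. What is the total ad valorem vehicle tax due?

1 January – 1 May 2033: 121 days at 4.05% → $51,000 × 4.05% × 121/365 = $684.7274
2 May – 31 December 2033: 244 days at 3.75% → $51,000 × 3.75% × 244/365 = $1,278.4932
Total = $1,963.2205

$1,963.22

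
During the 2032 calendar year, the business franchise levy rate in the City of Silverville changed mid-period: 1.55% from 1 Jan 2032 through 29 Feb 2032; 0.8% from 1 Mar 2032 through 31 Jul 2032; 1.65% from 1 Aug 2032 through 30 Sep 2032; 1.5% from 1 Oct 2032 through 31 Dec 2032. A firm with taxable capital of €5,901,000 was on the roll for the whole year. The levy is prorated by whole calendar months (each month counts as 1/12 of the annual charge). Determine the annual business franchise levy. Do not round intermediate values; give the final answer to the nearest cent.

€73,270.75

1 Jan – 29 Feb 2032: 2 months at 1.55% → €5,901,000 × 1.55% × 2/12 = €15,244.2500
1 Mar – 31 Jul 2032: 5 months at 0.8% → €5,901,000 × 0.8% × 5/12 = €19,670.0000
1 Aug – 30 Sep 2032: 2 months at 1.65% → €5,901,000 × 1.65% × 2/12 = €16,227.7500
1 Oct – 31 Dec 2032: 3 months at 1.5% → €5,901,000 × 1.5% × 3/12 = €22,128.7500
Total = €73,270.7500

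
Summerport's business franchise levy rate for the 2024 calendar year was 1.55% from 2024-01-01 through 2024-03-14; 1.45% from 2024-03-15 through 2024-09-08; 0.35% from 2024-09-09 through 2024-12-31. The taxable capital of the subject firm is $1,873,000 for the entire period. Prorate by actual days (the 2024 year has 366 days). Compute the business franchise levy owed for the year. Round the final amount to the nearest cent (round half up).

$21,119.87

2024-01-01 to 2024-03-14: 74 days at 1.55% → $1,873,000 × 1.55% × 74/366 = $5,869.7568
2024-03-15 to 2024-09-08: 178 days at 1.45% → $1,873,000 × 1.45% × 178/366 = $13,208.2322
2024-09-09 to 2024-12-31: 114 days at 0.35% → $1,873,000 × 0.35% × 114/366 = $2,041.8770
Total = $21,119.8661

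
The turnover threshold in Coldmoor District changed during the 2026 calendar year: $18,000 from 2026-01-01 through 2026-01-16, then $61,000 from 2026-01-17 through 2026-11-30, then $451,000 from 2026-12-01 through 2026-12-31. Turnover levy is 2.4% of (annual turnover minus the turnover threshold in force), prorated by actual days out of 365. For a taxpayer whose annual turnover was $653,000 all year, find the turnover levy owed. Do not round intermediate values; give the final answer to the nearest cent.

$13,458.28

2026-01-01 to 2026-01-16: 16 days, exemption $18,000 → ($653,000 − $18,000) × 2.4% × 16/365 = $668.0548
2026-01-17 to 2026-11-30: 318 days, exemption $61,000 → ($653,000 − $61,000) × 2.4% × 318/365 = $12,378.4767
2026-12-01 to 2026-12-31: 31 days, exemption $451,000 → ($653,000 − $451,000) × 2.4% × 31/365 = $411.7479
Total = $13,458.2795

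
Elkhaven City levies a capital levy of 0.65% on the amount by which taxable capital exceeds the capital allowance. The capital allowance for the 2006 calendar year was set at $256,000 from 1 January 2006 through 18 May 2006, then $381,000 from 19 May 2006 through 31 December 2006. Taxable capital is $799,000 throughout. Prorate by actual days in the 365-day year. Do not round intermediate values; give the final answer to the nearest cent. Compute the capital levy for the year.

1 January – 18 May 2006: 138 days, exemption $256,000 → ($799,000 − $256,000) × 0.65% × 138/365 = $1,334.4411
19 May – 31 December 2006: 227 days, exemption $381,000 → ($799,000 − $381,000) × 0.65% × 227/365 = $1,689.7507
Total = $3,024.1918

$3,024.19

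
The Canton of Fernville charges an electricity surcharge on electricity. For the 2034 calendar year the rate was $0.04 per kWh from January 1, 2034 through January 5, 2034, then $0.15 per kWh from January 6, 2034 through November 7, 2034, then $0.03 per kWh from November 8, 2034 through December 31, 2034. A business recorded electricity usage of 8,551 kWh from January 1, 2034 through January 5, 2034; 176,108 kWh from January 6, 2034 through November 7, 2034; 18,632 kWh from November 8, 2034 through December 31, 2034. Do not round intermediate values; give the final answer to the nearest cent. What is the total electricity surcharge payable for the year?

January 1 – January 5, 2034: 8,551 kWh at $0.04/kWh → $342.04
January 6 – November 7, 2034: 176,108 kWh at $0.15/kWh → $26,416.20
November 8 – December 31, 2034: 18,632 kWh at $0.03/kWh → $558.96

$27,317.20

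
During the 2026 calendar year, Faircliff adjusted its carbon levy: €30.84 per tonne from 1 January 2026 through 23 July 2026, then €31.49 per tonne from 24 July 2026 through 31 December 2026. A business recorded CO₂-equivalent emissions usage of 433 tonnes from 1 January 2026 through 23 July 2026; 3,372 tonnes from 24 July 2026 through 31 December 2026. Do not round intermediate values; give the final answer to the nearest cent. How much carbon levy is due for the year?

€119,538.00

1 January – 23 July 2026: 433 tonnes at €30.84/tonne → €13,353.72
24 July – 31 December 2026: 3,372 tonnes at €31.49/tonne → €106,184.28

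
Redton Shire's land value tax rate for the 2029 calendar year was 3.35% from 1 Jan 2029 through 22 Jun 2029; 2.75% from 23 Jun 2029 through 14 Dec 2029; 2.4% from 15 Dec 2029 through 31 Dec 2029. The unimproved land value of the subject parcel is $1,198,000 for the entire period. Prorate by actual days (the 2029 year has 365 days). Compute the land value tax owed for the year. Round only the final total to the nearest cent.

$36,156.62

1 Jan – 22 Jun 2029: 173 days at 3.35% → $1,198,000 × 3.35% × 173/365 = $19,021.9425
23 Jun – 14 Dec 2029: 175 days at 2.75% → $1,198,000 × 2.75% × 175/365 = $15,795.5479
15 Dec – 31 Dec 2029: 17 days at 2.4% → $1,198,000 × 2.4% × 17/365 = $1,339.1342
Total = $36,156.6247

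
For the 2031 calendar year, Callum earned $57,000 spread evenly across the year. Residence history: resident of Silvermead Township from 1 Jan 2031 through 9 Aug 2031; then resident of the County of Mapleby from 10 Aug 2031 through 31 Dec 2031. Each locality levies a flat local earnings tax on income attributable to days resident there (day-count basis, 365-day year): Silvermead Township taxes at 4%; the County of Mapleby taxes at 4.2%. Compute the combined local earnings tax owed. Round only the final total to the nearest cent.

Silvermead Township, 1 Jan – 9 Aug 2031: 221 days → $57,000 × 4% × 221/365 = $1,380.4932
The County of Mapleby, 10 Aug – 31 Dec 2031: 144 days → $57,000 × 4.2% × 144/365 = $944.4822
Total = $2,324.9753

$2,324.98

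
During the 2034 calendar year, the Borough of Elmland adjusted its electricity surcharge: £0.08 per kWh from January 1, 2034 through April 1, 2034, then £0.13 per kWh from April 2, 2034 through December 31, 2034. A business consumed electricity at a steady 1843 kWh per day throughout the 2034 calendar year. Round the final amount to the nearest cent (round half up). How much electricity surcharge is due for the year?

January 1 – April 1, 2034: 91 days × 1843 kWh/day = 167,713 kWh at £0.08/kWh → £13,417.04
April 2 – December 31, 2034: 274 days × 1843 kWh/day = 504,982 kWh at £0.13/kWh → £65,647.66

£79,064.70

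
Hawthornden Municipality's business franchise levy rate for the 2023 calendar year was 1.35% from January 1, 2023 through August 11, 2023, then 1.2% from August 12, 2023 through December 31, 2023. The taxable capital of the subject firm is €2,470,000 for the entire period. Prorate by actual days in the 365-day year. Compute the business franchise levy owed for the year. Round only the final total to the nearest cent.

€31,903.60

January 1 – August 11, 2023: 223 days at 1.35% → €2,470,000 × 1.35% × 223/365 = €20,372.4247
August 12 – December 31, 2023: 142 days at 1.2% → €2,470,000 × 1.2% × 142/365 = €11,531.1781
Total = €31,903.6027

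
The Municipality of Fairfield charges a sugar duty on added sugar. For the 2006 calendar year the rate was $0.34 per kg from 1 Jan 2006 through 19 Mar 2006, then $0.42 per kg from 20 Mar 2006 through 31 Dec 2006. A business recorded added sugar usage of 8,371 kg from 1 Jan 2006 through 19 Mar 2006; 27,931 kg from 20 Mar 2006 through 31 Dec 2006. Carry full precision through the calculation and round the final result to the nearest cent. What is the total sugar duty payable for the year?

1 Jan – 19 Mar 2006: 8,371 kg at $0.34/kg → $2846.14
20 Mar – 31 Dec 2006: 27,931 kg at $0.42/kg → $11731.02

$14577.16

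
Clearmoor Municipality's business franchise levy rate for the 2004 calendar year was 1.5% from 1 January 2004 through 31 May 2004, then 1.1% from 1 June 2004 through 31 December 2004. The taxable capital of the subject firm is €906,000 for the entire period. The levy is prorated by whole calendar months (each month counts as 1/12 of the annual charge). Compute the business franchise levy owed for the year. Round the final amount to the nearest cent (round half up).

€11,476.00

1 January – 31 May 2004: 5 months at 1.5% → €906,000 × 1.5% × 5/12 = €5,662.5000
1 June – 31 December 2004: 7 months at 1.1% → €906,000 × 1.1% × 7/12 = €5,813.5000
Total = €11,476.0000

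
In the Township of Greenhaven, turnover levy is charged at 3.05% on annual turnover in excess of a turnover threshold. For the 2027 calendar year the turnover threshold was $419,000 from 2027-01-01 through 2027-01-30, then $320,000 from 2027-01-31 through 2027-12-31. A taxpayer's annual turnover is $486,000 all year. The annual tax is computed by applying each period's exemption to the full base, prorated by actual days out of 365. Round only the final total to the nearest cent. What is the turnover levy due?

$4,814.82

2027-01-01 to 2027-01-30: 30 days, exemption $419,000 → ($486,000 − $419,000) × 3.05% × 30/365 = $167.9589
2027-01-31 to 2027-12-31: 335 days, exemption $320,000 → ($486,000 − $320,000) × 3.05% × 335/365 = $4,646.8630
Total = $4,814.8219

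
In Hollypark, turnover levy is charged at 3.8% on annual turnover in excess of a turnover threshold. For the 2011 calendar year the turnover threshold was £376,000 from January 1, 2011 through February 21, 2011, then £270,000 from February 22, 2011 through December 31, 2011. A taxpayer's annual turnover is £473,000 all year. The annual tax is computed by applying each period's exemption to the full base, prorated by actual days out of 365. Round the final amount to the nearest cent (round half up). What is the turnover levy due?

£7,140.15

January 1 – February 21, 2011: 52 days, exemption £376,000 → (£473,000 − £376,000) × 3.8% × 52/365 = £525.1288
February 22 – December 31, 2011: 313 days, exemption £270,000 → (£473,000 − £270,000) × 3.8% × 313/365 = £6,615.0192
Total = £7,140.1479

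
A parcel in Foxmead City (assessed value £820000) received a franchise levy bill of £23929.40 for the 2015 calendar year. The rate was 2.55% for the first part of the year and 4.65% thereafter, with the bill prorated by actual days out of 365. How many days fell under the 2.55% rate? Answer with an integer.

301 days

Let d = days at the first rate; then 365 − d days at the second rate.
£820000 × [2.55%·d + 4.65%·(365−d)] / 365 = £23929.40
Solving gives d = 301, so the new rate took effect on October 29, 2015.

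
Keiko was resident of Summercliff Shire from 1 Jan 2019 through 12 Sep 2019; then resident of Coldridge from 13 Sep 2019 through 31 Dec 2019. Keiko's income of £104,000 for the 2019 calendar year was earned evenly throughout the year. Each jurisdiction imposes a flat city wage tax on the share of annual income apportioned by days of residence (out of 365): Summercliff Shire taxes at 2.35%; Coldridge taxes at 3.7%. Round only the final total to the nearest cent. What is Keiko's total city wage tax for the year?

£2,867.12

Summercliff Shire, 1 Jan – 12 Sep 2019: 255 days → £104,000 × 2.35% × 255/365 = £1,707.4521
Coldridge, 13 Sep – 31 Dec 2019: 110 days → £104,000 × 3.7% × 110/365 = £1,159.6712
Total = £2,867.1233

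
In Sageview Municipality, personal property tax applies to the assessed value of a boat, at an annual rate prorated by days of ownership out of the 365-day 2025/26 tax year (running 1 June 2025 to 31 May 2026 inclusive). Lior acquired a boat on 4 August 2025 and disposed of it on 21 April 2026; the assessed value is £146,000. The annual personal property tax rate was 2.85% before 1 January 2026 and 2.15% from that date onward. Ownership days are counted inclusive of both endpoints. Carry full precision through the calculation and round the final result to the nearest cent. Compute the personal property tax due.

4 August – 31 December 2025: 150 days at 2.85% → £146,000 × 2.85% × 150/365 = £1,710.0000
1 January – 21 April 2026: 111 days at 2.15% → £146,000 × 2.15% × 111/365 = £954.6000
Total = £2,664.6000

£2,664.60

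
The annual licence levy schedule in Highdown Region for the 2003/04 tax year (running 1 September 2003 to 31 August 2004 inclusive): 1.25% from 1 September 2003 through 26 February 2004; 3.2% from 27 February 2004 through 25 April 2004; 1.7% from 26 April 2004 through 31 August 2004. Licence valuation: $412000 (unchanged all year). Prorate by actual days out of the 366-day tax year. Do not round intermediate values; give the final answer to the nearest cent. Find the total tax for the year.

1 September 2003 – 26 February 2004: 179 days at 1.25% → $412000 × 1.25% × 179/366 = $2518.7158
27 February – 25 April 2004: 59 days at 3.2% → $412000 × 3.2% × 59/366 = $2125.2896
26 April – 31 August 2004: 128 days at 1.7% → $412000 × 1.7% × 128/366 = $2449.4863
Total = $7093.4918

$7093.49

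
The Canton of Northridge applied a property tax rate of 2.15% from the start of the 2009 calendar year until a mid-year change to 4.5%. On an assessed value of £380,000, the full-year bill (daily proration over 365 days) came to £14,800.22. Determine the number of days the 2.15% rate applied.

94 days

Let d = days at the first rate; then 365 − d days at the second rate.
£380,000 × [2.15%·d + 4.5%·(365−d)] / 365 = £14,800.22
Solving gives d = 94, so the new rate took effect on 5 April 2009.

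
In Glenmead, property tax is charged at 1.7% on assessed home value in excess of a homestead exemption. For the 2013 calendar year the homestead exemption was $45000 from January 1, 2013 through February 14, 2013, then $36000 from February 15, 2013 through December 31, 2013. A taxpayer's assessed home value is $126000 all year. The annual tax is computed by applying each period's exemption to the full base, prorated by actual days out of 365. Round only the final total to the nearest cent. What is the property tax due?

January 1 – February 14, 2013: 45 days, exemption $45000 → ($126000 − $45000) × 1.7% × 45/365 = $169.7671
February 15 – December 31, 2013: 320 days, exemption $36000 → ($126000 − $36000) × 1.7% × 320/365 = $1341.3699
Total = $1511.1370

$1511.14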